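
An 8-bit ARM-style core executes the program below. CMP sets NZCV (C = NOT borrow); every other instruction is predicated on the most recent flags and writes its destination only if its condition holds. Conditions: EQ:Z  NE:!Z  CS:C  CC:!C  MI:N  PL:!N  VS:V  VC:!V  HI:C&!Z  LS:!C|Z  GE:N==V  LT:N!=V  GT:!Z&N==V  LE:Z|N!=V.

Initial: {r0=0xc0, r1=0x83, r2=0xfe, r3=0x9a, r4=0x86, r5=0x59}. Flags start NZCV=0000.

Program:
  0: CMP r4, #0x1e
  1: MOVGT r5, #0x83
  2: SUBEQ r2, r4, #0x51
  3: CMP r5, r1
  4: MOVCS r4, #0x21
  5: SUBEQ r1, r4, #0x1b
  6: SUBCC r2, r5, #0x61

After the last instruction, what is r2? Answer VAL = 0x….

VAL = 0xf8

[0] flags=0011 → (cmp)
[1] flags=0011 GT?F → skip
[2] flags=0011 EQ?F → skip
[3] flags=1001 → (cmp)
[4] flags=1001 CS?F → skip
[5] flags=1001 EQ?F → skip
[6] flags=1001 CC?T → r2=0xf8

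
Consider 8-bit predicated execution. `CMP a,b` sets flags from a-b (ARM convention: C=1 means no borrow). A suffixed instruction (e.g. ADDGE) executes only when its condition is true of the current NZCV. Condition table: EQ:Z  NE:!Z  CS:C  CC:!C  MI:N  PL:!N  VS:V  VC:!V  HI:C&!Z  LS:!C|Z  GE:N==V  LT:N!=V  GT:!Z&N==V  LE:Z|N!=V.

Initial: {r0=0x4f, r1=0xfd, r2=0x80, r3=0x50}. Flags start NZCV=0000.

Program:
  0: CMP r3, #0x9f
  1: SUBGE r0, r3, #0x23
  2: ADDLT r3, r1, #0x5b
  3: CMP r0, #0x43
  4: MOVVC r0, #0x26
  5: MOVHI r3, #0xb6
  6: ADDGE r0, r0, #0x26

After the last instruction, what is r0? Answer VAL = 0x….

[0] flags=1001 → (cmp)
[1] flags=1001 GE?T → r0=0x2d
[2] flags=1001 LT?F → skip
[3] flags=1000 → (cmp)
[4] flags=1000 VC?T → r0=0x26
[5] flags=1000 HI?F → skip
[6] flags=1000 GE?F → skip

VAL = 0x26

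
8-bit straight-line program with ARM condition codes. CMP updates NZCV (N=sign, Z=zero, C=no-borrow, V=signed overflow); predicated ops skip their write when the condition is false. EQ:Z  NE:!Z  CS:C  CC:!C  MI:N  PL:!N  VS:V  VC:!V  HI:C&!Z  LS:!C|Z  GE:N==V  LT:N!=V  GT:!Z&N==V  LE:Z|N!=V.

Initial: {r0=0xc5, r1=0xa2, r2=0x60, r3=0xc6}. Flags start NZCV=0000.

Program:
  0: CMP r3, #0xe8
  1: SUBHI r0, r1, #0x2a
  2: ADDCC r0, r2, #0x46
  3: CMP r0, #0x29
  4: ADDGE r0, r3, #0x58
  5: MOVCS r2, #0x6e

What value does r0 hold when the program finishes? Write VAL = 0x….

[0] flags=1000 → (cmp)
[1] flags=1000 HI?F → skip
[2] flags=1000 CC?T → r0=0xa6
[3] flags=0011 → (cmp)
[4] flags=0011 GE?F → skip
[5] flags=0011 CS?T → r2=0x6e

VAL = 0xa6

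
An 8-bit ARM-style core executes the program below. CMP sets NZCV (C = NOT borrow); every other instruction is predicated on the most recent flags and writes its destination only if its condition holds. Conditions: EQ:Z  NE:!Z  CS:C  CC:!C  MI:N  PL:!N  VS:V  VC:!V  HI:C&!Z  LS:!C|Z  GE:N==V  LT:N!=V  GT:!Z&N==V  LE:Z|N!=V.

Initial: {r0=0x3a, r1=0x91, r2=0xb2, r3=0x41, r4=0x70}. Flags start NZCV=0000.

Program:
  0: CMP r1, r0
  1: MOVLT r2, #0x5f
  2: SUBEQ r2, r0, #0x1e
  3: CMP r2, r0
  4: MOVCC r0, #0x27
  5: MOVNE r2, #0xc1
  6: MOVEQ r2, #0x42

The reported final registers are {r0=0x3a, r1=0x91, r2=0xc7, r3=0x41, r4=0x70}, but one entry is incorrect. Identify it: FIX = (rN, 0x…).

FIX = (r2, 0xc1)

[0] flags=0011 → (cmp)
[1] flags=0011 LT?T → r2=0x5f
[2] flags=0011 EQ?F → skip
[3] flags=0010 → (cmp)
[4] flags=0010 CC?F → skip
[5] flags=0010 NE?T → r2=0xc1
[6] flags=0010 EQ?F → skip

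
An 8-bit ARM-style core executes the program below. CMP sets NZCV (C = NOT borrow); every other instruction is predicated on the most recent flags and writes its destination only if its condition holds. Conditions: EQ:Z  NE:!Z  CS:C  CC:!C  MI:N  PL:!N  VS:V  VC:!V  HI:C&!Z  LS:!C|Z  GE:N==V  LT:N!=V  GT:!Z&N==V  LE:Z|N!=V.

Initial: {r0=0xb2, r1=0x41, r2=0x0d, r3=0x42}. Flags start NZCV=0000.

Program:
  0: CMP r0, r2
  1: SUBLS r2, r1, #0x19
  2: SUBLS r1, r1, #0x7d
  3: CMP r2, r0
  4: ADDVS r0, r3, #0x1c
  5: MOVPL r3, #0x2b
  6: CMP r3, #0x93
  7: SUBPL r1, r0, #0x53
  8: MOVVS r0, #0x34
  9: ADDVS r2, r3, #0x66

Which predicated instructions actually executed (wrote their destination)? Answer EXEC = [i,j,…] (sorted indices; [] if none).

EXEC = [5,8,9]

0: ✓ CMP  NZCV=1010
1: · SUBLS
2: · SUBLS
3: ✓ CMP  NZCV=0000
4: · ADDVS
5: ✓ MOVPL  r3←0x2b
6: ✓ CMP  NZCV=1001
7: · SUBPL
8: ✓ MOVVS  r0←0x34
9: ✓ ADDVS  r2←0x91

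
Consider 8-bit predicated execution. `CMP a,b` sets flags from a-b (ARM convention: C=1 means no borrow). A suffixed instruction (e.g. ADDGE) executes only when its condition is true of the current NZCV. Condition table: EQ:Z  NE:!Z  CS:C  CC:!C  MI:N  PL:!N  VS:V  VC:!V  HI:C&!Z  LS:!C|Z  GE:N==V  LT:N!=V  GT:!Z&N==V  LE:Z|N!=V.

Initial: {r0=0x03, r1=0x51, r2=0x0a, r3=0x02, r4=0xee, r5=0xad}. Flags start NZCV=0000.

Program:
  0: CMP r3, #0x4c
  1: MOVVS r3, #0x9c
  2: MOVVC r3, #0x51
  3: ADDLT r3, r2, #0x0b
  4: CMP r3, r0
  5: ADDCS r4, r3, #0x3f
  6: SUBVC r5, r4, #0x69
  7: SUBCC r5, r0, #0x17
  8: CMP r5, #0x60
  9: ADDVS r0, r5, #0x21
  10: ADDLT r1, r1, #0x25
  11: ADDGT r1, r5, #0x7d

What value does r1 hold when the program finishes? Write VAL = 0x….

[0] flags=1000 → (cmp)
[1] flags=1000 VS?F → skip
[2] flags=1000 VC?T → r3=0x51
[3] flags=1000 LT?T → r3=0x15
[4] flags=0010 → (cmp)
[5] flags=0010 CS?T → r4=0x54
[6] flags=0010 VC?T → r5=0xeb
[7] flags=0010 CC?F → skip
[8] flags=1010 → (cmp)
[9] flags=1010 VS?F → skip
[10] flags=1010 LT?T → r1=0x76
[11] flags=1010 GT?F → skip

VAL = 0x76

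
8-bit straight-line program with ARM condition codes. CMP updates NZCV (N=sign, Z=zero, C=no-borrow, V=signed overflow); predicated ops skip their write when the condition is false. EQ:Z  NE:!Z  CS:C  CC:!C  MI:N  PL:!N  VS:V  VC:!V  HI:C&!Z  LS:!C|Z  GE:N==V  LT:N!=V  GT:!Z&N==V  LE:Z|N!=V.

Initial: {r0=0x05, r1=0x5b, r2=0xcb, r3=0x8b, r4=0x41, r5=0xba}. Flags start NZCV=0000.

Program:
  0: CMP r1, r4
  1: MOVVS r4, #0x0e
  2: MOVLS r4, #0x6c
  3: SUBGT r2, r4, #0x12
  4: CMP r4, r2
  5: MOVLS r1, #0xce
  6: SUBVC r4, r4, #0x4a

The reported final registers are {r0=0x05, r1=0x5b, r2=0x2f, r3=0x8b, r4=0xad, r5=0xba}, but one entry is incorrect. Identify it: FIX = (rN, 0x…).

FIX = (r4, 0xf7)

0: ✓ CMP  NZCV=0010
1: · MOVVS
2: · MOVLS
3: ✓ SUBGT  r2←0x2f
4: ✓ CMP  NZCV=0010
5: · MOVLS
6: ✓ SUBVC  r4←0xf7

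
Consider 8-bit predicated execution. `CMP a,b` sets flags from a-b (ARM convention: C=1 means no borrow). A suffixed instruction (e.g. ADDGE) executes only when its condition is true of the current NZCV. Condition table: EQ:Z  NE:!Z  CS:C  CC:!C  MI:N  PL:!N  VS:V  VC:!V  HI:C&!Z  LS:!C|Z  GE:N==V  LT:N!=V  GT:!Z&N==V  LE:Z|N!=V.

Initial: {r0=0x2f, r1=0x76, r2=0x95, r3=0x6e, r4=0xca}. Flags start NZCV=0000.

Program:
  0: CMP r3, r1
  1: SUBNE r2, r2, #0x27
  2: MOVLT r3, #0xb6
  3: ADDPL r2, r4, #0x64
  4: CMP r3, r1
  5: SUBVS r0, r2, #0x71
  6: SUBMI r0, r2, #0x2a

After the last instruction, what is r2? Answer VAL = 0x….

VAL = 0x6e

0: ✓ CMP  NZCV=1000
1: ✓ SUBNE  r2←0x6e
2: ✓ MOVLT  r3←0xb6
3: · ADDPL
4: ✓ CMP  NZCV=0011
5: ✓ SUBVS  r0←0xfd
6: · SUBMI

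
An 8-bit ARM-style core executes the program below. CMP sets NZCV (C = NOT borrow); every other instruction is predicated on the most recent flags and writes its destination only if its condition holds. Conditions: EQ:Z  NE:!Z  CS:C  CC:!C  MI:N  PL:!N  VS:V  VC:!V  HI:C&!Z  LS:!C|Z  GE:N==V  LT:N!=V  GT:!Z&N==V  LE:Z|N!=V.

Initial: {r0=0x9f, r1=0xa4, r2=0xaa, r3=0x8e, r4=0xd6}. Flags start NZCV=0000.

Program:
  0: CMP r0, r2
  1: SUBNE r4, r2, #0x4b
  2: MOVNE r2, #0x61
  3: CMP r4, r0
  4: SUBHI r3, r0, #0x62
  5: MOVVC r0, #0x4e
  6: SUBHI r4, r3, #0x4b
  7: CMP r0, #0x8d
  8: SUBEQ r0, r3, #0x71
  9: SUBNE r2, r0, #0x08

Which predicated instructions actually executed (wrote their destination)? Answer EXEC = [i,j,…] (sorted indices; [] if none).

EXEC = [1,2,9]

[0] flags=1000 → (cmp)
[1] flags=1000 NE?T → r4=0x5f
[2] flags=1000 NE?T → r2=0x61
[3] flags=1001 → (cmp)
[4] flags=1001 HI?F → skip
[5] flags=1001 VC?F → skip
[6] flags=1001 HI?F → skip
[7] flags=0010 → (cmp)
[8] flags=0010 EQ?F → skip
[9] flags=0010 NE?T → r2=0x97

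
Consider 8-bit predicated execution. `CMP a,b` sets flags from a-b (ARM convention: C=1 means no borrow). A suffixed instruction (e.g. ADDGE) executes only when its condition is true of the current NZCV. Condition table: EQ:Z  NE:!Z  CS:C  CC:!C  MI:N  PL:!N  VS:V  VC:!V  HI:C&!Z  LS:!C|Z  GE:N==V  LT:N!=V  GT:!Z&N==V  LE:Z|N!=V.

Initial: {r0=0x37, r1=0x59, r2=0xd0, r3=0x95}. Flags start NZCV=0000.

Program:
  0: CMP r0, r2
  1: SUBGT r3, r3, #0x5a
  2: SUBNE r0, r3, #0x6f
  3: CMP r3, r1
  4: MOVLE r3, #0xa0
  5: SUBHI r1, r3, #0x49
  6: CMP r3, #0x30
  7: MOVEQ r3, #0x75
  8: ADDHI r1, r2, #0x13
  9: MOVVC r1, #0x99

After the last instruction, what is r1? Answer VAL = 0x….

VAL = 0xe3

[0] flags=0000 → (cmp)
[1] flags=0000 GT?T → r3=0x3b
[2] flags=0000 NE?T → r0=0xcc
[3] flags=1000 → (cmp)
[4] flags=1000 LE?T → r3=0xa0
[5] flags=1000 HI?F → skip
[6] flags=0011 → (cmp)
[7] flags=0011 EQ?F → skip
[8] flags=0011 HI?T → r1=0xe3
[9] flags=0011 VC?F → skip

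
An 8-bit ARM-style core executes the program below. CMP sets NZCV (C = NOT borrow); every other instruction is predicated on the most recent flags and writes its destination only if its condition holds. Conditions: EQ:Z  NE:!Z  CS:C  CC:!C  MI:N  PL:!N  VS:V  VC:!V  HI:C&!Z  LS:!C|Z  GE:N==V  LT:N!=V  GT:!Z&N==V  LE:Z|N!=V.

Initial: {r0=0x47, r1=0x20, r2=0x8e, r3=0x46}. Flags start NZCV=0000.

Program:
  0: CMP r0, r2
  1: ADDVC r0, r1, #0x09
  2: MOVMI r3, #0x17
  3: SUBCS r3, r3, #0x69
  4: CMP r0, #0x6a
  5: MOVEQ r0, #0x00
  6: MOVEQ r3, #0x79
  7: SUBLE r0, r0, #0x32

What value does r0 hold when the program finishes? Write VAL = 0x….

0: ✓ CMP  NZCV=1001
1: · ADDVC
2: ✓ MOVMI  r3←0x17
3: · SUBCS
4: ✓ CMP  NZCV=1000
5: · MOVEQ
6: · MOVEQ
7: ✓ SUBLE  r0←0x15

VAL = 0x15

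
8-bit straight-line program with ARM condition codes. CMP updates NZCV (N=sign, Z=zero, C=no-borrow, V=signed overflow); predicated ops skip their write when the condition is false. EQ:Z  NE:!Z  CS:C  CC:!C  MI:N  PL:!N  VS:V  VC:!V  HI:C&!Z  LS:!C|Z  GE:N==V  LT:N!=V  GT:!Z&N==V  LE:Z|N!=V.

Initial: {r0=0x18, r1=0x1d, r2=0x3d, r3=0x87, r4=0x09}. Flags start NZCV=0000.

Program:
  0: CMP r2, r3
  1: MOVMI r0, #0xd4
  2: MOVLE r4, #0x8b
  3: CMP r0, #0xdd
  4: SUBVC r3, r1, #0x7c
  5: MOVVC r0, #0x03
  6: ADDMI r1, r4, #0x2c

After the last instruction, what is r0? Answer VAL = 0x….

0: ✓ CMP  NZCV=1001
1: ✓ MOVMI  r0←0xd4
2: · MOVLE
3: ✓ CMP  NZCV=1000
4: ✓ SUBVC  r3←0xa1
5: ✓ MOVVC  r0←0x03
6: ✓ ADDMI  r1←0x35

VAL = 0x03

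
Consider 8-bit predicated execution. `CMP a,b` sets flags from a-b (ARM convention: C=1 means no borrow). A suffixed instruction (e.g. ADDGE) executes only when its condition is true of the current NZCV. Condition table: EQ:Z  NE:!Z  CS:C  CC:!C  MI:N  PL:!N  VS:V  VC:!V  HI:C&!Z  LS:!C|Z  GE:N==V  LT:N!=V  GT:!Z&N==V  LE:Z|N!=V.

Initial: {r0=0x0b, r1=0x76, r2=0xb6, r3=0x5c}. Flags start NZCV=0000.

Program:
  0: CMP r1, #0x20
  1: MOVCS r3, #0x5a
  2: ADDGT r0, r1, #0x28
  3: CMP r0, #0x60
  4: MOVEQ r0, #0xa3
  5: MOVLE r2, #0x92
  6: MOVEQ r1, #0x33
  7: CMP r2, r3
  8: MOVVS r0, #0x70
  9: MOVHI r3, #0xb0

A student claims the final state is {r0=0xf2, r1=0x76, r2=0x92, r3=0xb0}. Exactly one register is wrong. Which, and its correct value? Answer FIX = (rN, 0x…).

FIX = (r0, 0x70)

0: ✓ CMP  NZCV=0010
1: ✓ MOVCS  r3←0x5a
2: ✓ ADDGT  r0←0x9e
3: ✓ CMP  NZCV=0011
4: · MOVEQ
5: ✓ MOVLE  r2←0x92
6: · MOVEQ
7: ✓ CMP  NZCV=0011
8: ✓ MOVVS  r0←0x70
9: ✓ MOVHI  r3←0xb0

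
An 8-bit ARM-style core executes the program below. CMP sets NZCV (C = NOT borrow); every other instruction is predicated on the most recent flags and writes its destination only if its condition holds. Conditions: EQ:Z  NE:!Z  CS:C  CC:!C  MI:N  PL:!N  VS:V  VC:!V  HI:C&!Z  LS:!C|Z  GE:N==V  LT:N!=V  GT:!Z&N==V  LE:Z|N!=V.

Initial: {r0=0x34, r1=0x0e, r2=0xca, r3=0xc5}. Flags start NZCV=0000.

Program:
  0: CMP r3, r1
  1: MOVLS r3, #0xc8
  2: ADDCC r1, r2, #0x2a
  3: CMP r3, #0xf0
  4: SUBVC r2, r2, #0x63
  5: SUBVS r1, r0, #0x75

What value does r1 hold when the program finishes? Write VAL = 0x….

0: ✓ CMP  NZCV=1010
1: · MOVLS
2: · ADDCC
3: ✓ CMP  NZCV=1000
4: ✓ SUBVC  r2←0x67
5: · SUBVS

VAL = 0x0e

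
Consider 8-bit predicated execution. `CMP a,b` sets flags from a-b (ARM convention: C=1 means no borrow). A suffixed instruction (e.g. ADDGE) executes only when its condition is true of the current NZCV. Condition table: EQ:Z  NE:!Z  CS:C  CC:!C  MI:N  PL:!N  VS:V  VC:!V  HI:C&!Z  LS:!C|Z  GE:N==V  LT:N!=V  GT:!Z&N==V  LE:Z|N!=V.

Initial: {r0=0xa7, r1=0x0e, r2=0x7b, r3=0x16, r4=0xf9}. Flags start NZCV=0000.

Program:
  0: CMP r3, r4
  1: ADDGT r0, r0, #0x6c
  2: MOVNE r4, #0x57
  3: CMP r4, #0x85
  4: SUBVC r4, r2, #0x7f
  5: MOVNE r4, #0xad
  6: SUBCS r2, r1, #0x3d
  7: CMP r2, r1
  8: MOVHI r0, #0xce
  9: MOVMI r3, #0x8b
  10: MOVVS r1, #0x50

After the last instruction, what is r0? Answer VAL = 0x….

VAL = 0xce

[0] flags=0000 → (cmp)
[1] flags=0000 GT?T → r0=0x13
[2] flags=0000 NE?T → r4=0x57
[3] flags=1001 → (cmp)
[4] flags=1001 VC?F → skip
[5] flags=1001 NE?T → r4=0xad
[6] flags=1001 CS?F → skip
[7] flags=0010 → (cmp)
[8] flags=0010 HI?T → r0=0xce
[9] flags=0010 MI?F → skip
[10] flags=0010 VS?F → skip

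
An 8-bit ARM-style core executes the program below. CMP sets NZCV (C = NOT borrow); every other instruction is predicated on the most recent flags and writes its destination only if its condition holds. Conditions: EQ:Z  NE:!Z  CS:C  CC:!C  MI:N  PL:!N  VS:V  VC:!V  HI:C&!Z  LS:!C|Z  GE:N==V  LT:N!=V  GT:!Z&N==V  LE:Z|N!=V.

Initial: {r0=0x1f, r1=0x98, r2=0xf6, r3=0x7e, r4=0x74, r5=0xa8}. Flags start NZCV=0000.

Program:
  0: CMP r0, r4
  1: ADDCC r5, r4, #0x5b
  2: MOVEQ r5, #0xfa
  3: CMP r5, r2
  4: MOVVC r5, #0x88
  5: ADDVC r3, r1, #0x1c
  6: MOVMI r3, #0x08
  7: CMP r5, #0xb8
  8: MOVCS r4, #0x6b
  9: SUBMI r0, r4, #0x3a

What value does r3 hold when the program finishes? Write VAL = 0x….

VAL = 0x08

[0] flags=1000 → (cmp)
[1] flags=1000 CC?T → r5=0xcf
[2] flags=1000 EQ?F → skip
[3] flags=1000 → (cmp)
[4] flags=1000 VC?T → r5=0x88
[5] flags=1000 VC?T → r3=0xb4
[6] flags=1000 MI?T → r3=0x08
[7] flags=1000 → (cmp)
[8] flags=1000 CS?F → skip
[9] flags=1000 MI?T → r0=0x3a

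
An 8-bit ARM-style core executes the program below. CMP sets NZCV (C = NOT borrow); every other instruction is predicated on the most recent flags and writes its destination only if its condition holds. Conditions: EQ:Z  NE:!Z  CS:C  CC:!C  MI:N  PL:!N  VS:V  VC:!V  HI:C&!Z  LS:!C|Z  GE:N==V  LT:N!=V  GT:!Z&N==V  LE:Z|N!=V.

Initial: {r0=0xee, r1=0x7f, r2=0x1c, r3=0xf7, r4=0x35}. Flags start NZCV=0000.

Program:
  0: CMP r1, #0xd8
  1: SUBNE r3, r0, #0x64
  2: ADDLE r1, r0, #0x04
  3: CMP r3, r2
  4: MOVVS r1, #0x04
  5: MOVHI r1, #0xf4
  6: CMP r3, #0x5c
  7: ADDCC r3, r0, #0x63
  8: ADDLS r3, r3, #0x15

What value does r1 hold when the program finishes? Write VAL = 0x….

VAL = 0xf4

[0] flags=1001 → (cmp)
[1] flags=1001 NE?T → r3=0x8a
[2] flags=1001 LE?F → skip
[3] flags=0011 → (cmp)
[4] flags=0011 VS?T → r1=0x04
[5] flags=0011 HI?T → r1=0xf4
[6] flags=0011 → (cmp)
[7] flags=0011 CC?F → skip
[8] flags=0011 LS?F → skip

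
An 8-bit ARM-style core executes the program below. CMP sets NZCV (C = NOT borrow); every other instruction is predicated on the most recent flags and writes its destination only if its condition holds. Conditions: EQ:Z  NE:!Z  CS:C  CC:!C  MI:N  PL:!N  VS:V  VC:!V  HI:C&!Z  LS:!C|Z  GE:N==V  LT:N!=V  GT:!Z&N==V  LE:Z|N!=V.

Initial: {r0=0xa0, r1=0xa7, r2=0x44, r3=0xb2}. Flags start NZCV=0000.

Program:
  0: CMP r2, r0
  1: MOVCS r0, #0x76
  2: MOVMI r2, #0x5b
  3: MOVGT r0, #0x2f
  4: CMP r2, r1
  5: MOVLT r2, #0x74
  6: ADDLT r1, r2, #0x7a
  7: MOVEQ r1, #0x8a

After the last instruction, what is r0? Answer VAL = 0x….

0: ✓ CMP  NZCV=1001
1: · MOVCS
2: ✓ MOVMI  r2←0x5b
3: ✓ MOVGT  r0←0x2f
4: ✓ CMP  NZCV=1001
5: · MOVLT
6: · ADDLT
7: · MOVEQ

VAL = 0x2f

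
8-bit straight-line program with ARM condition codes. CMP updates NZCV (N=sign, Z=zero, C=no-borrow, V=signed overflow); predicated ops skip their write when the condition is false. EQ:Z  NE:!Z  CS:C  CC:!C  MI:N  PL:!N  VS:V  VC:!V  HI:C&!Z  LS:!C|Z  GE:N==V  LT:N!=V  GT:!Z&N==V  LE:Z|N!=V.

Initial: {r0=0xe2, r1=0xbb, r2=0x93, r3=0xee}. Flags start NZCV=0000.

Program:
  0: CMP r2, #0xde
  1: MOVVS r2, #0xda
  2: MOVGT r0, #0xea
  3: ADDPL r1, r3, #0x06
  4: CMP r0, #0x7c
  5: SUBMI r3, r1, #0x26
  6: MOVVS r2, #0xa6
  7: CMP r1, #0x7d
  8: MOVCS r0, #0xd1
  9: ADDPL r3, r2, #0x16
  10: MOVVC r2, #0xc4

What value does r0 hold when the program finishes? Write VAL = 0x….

0: ✓ CMP  NZCV=1000
1: · MOVVS
2: · MOVGT
3: · ADDPL
4: ✓ CMP  NZCV=0011
5: · SUBMI
6: ✓ MOVVS  r2←0xa6
7: ✓ CMP  NZCV=0011
8: ✓ MOVCS  r0←0xd1
9: ✓ ADDPL  r3←0xbc
10: · MOVVC

VAL = 0xd1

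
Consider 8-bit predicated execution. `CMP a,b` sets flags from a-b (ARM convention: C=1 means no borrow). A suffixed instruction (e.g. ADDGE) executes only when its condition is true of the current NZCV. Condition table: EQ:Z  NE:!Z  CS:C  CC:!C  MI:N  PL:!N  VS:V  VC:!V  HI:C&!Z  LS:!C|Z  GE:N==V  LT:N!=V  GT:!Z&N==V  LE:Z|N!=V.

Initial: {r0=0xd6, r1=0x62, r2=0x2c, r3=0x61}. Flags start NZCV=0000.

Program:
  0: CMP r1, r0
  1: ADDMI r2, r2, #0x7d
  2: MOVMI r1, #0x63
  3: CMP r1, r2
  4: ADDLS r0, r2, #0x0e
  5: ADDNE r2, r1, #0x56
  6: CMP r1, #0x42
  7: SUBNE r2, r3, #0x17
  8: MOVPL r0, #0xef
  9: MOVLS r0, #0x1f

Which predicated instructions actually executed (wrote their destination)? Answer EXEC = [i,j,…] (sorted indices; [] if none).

0: ✓ CMP  NZCV=1001
1: ✓ ADDMI  r2←0xa9
2: ✓ MOVMI  r1←0x63
3: ✓ CMP  NZCV=1001
4: ✓ ADDLS  r0←0xb7
5: ✓ ADDNE  r2←0xb9
6: ✓ CMP  NZCV=0010
7: ✓ SUBNE  r2←0x4a
8: ✓ MOVPL  r0←0xef
9: · MOVLS

EXEC = [1,2,4,5,7,8]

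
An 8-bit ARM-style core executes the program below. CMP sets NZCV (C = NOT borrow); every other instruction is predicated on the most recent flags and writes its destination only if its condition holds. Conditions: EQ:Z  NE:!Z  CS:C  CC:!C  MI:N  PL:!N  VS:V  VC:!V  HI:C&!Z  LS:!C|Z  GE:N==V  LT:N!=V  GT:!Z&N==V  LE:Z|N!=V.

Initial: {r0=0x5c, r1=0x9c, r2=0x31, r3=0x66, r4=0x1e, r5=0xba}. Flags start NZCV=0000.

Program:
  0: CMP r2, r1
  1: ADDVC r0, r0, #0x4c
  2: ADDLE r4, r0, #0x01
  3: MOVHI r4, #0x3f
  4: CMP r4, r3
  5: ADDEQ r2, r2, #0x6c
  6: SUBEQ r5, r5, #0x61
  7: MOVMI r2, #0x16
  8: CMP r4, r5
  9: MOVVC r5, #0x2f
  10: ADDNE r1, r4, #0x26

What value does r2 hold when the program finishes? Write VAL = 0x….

VAL = 0x16

0: ✓ CMP  NZCV=1001
1: · ADDVC
2: · ADDLE
3: · MOVHI
4: ✓ CMP  NZCV=1000
5: · ADDEQ
6: · SUBEQ
7: ✓ MOVMI  r2←0x16
8: ✓ CMP  NZCV=0000
9: ✓ MOVVC  r5←0x2f
10: ✓ ADDNE  r1←0x44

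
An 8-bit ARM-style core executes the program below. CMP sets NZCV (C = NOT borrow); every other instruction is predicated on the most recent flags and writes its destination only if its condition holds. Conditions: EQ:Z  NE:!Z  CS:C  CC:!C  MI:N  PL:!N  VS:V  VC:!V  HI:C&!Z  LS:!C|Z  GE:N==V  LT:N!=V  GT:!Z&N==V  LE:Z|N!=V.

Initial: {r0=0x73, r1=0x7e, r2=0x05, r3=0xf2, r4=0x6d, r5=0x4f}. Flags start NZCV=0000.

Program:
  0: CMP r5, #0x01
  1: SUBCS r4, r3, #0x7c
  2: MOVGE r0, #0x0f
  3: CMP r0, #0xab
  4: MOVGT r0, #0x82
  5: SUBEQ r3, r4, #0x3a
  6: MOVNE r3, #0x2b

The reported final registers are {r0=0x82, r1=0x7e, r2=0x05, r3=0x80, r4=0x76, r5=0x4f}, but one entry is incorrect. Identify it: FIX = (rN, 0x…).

0: ✓ CMP  NZCV=0010
1: ✓ SUBCS  r4←0x76
2: ✓ MOVGE  r0←0x0f
3: ✓ CMP  NZCV=0000
4: ✓ MOVGT  r0←0x82
5: · SUBEQ
6: ✓ MOVNE  r3←0x2b

FIX = (r3, 0x2b)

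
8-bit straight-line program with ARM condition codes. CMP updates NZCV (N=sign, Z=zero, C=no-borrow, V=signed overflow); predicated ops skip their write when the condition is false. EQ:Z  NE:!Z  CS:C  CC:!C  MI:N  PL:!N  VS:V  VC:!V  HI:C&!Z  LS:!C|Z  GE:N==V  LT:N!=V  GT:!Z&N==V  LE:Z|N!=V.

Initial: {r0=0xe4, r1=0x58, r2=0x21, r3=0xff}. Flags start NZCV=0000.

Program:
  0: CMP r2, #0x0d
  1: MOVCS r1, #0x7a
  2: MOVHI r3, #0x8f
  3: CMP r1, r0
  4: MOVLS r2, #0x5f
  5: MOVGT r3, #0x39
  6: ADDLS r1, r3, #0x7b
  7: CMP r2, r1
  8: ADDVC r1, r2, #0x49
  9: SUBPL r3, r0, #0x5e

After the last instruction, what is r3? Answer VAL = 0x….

VAL = 0x39

0: ✓ CMP  NZCV=0010
1: ✓ MOVCS  r1←0x7a
2: ✓ MOVHI  r3←0x8f
3: ✓ CMP  NZCV=1001
4: ✓ MOVLS  r2←0x5f
5: ✓ MOVGT  r3←0x39
6: ✓ ADDLS  r1←0xb4
7: ✓ CMP  NZCV=1001
8: · ADDVC
9: · SUBPL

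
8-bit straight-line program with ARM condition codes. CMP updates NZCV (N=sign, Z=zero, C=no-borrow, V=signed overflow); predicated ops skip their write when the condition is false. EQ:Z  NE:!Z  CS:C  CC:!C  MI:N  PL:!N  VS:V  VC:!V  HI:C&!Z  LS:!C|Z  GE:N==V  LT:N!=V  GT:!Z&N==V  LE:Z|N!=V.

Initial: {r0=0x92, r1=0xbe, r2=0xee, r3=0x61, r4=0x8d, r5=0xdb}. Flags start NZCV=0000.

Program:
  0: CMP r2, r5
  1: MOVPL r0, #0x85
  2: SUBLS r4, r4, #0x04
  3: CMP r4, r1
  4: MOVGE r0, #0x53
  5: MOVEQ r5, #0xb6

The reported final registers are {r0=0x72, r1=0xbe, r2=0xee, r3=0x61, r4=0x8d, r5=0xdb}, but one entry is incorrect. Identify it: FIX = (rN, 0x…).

0: ✓ CMP  NZCV=0010
1: ✓ MOVPL  r0←0x85
2: · SUBLS
3: ✓ CMP  NZCV=1000
4: · MOVGE
5: · MOVEQ

FIX = (r0, 0x85)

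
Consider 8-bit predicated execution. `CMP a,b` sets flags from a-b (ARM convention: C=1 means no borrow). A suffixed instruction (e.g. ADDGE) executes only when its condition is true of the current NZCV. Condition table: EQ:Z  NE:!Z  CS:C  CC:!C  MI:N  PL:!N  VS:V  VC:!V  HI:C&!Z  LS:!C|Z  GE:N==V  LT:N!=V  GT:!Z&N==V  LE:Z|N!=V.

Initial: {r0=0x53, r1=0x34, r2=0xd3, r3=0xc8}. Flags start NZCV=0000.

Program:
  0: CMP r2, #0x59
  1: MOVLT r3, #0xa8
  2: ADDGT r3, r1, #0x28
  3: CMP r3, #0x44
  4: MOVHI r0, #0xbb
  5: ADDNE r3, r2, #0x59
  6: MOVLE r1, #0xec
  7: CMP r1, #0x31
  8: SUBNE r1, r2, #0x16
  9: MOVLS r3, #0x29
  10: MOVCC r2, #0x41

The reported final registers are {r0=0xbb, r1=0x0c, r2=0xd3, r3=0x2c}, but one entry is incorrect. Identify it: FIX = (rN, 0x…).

0: ✓ CMP  NZCV=0011
1: ✓ MOVLT  r3←0xa8
2: · ADDGT
3: ✓ CMP  NZCV=0011
4: ✓ MOVHI  r0←0xbb
5: ✓ ADDNE  r3←0x2c
6: ✓ MOVLE  r1←0xec
7: ✓ CMP  NZCV=1010
8: ✓ SUBNE  r1←0xbd
9: · MOVLS
10: · MOVCC

FIX = (r1, 0xbd)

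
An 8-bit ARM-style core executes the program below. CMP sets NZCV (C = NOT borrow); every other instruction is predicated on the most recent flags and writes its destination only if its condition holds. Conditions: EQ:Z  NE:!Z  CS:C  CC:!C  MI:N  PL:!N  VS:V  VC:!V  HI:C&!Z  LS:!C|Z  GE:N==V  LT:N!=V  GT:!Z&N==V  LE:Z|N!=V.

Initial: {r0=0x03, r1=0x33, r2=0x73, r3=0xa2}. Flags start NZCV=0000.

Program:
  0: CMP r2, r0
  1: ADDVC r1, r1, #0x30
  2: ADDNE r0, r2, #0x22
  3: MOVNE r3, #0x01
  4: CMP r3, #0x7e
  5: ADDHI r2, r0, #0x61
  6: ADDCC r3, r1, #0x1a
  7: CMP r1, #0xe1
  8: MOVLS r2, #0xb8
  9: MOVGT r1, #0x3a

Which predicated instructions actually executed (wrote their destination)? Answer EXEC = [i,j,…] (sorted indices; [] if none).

EXEC = [1,2,3,6,8,9]

[0] flags=0010 → (cmp)
[1] flags=0010 VC?T → r1=0x63
[2] flags=0010 NE?T → r0=0x95
[3] flags=0010 NE?T → r3=0x01
[4] flags=1000 → (cmp)
[5] flags=1000 HI?F → skip
[6] flags=1000 CC?T → r3=0x7d
[7] flags=1001 → (cmp)
[8] flags=1001 LS?T → r2=0xb8
[9] flags=1001 GT?T → r1=0x3a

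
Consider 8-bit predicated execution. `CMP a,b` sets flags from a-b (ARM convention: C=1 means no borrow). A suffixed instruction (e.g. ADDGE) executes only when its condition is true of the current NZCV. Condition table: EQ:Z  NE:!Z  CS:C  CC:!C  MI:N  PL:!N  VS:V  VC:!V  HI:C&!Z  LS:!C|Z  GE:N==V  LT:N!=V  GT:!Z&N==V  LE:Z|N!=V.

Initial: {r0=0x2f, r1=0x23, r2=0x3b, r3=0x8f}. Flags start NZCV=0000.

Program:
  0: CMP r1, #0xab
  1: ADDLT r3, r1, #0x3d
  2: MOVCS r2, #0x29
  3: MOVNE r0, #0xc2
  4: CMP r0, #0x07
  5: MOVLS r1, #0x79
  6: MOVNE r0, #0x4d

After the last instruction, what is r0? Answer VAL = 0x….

[0] flags=0000 → (cmp)
[1] flags=0000 LT?F → skip
[2] flags=0000 CS?F → skip
[3] flags=0000 NE?T → r0=0xc2
[4] flags=1010 → (cmp)
[5] flags=1010 LS?F → skip
[6] flags=1010 NE?T → r0=0x4d

VAL = 0x4d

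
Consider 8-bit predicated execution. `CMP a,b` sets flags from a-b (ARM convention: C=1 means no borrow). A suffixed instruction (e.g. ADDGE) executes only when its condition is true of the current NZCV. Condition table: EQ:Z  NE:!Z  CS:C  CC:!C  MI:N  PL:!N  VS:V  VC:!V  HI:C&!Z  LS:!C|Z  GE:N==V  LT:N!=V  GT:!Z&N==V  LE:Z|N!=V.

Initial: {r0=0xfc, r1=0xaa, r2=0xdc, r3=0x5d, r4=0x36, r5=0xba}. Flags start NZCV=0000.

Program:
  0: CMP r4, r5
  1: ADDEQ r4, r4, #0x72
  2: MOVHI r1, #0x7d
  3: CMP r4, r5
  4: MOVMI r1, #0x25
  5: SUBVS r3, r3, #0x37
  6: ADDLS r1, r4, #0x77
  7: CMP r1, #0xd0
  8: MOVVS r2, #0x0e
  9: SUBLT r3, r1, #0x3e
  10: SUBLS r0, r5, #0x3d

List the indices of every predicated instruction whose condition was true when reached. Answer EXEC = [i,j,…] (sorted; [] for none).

0: ✓ CMP  NZCV=0000
1: · ADDEQ
2: · MOVHI
3: ✓ CMP  NZCV=0000
4: · MOVMI
5: · SUBVS
6: ✓ ADDLS  r1←0xad
7: ✓ CMP  NZCV=1000
8: · MOVVS
9: ✓ SUBLT  r3←0x6f
10: ✓ SUBLS  r0←0x7d

EXEC = [6,9,10]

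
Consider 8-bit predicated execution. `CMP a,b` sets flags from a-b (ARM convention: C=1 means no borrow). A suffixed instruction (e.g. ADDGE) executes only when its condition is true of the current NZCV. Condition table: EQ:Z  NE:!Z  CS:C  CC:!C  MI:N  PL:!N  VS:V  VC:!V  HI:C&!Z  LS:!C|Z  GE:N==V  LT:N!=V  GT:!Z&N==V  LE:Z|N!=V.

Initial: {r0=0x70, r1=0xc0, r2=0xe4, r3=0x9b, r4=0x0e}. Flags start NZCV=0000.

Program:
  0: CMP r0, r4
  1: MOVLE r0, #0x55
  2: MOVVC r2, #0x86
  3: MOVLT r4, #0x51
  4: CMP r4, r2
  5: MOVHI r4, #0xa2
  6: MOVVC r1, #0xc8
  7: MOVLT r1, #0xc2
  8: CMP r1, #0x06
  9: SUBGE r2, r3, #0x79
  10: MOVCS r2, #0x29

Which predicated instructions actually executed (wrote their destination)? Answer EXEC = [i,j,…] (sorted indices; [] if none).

[0] flags=0010 → (cmp)
[1] flags=0010 LE?F → skip
[2] flags=0010 VC?T → r2=0x86
[3] flags=0010 LT?F → skip
[4] flags=1001 → (cmp)
[5] flags=1001 HI?F → skip
[6] flags=1001 VC?F → skip
[7] flags=1001 LT?F → skip
[8] flags=1010 → (cmp)
[9] flags=1010 GE?F → skip
[10] flags=1010 CS?T → r2=0x29

EXEC = [2,10]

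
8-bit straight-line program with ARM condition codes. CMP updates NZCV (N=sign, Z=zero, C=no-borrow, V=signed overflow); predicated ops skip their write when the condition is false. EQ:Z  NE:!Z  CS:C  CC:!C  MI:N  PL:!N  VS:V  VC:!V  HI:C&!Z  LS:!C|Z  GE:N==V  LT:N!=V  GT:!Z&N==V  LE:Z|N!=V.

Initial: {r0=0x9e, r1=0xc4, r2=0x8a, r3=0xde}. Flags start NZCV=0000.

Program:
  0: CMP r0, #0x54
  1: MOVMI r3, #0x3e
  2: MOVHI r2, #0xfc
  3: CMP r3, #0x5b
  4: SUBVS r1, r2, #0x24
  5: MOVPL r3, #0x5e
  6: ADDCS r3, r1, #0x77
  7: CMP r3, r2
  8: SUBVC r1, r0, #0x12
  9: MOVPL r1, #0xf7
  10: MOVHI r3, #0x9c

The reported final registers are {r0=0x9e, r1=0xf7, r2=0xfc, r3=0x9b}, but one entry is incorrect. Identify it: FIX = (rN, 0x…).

0: ✓ CMP  NZCV=0011
1: · MOVMI
2: ✓ MOVHI  r2←0xfc
3: ✓ CMP  NZCV=1010
4: · SUBVS
5: · MOVPL
6: ✓ ADDCS  r3←0x3b
7: ✓ CMP  NZCV=0000
8: ✓ SUBVC  r1←0x8c
9: ✓ MOVPL  r1←0xf7
10: · MOVHI

FIX = (r3, 0x3b)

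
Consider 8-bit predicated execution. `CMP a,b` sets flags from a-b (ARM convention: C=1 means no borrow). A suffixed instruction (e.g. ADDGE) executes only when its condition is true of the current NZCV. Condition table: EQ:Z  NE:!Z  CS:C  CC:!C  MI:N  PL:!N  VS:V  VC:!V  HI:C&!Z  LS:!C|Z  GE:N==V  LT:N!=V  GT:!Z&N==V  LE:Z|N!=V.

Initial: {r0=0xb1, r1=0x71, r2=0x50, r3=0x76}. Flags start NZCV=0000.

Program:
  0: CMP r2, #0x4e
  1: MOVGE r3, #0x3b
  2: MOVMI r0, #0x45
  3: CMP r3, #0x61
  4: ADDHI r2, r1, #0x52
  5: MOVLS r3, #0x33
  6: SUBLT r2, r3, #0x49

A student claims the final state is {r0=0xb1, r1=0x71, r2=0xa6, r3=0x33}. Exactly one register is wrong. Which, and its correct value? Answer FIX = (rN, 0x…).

FIX = (r2, 0xea)

0: ✓ CMP  NZCV=0010
1: ✓ MOVGE  r3←0x3b
2: · MOVMI
3: ✓ CMP  NZCV=1000
4: · ADDHI
5: ✓ MOVLS  r3←0x33
6: ✓ SUBLT  r2←0xea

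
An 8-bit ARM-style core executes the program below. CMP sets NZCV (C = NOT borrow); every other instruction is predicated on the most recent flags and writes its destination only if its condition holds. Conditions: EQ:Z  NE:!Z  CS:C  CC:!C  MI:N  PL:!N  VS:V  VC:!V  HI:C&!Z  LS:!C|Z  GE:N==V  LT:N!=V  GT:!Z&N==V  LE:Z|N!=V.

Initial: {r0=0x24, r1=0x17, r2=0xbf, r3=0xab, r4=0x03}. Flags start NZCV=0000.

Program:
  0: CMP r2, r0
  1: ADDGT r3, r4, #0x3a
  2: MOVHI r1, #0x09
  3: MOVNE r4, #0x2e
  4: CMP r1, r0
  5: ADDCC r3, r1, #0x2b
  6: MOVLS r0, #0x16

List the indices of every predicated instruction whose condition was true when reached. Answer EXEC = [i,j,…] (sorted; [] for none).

EXEC = [2,3,5,6]

[0] flags=1010 → (cmp)
[1] flags=1010 GT?F → skip
[2] flags=1010 HI?T → r1=0x09
[3] flags=1010 NE?T → r4=0x2e
[4] flags=1000 → (cmp)
[5] flags=1000 CC?T → r3=0x34
[6] flags=1000 LS?T → r0=0x16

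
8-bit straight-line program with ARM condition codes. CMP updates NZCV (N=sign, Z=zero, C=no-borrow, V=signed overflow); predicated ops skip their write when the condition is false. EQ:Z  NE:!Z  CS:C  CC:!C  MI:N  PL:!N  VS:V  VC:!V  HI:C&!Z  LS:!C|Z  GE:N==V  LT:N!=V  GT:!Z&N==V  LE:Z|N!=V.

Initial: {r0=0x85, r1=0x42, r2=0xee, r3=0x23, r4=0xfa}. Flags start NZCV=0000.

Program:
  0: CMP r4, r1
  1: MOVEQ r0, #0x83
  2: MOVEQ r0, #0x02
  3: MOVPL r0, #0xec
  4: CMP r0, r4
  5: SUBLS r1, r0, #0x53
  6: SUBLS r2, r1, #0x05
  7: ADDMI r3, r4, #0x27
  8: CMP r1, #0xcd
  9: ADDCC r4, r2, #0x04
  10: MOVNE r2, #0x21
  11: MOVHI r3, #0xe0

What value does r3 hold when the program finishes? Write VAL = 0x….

VAL = 0x21

0: ✓ CMP  NZCV=1010
1: · MOVEQ
2: · MOVEQ
3: · MOVPL
4: ✓ CMP  NZCV=1000
5: ✓ SUBLS  r1←0x32
6: ✓ SUBLS  r2←0x2d
7: ✓ ADDMI  r3←0x21
8: ✓ CMP  NZCV=0000
9: ✓ ADDCC  r4←0x31
10: ✓ MOVNE  r2←0x21
11: · MOVHI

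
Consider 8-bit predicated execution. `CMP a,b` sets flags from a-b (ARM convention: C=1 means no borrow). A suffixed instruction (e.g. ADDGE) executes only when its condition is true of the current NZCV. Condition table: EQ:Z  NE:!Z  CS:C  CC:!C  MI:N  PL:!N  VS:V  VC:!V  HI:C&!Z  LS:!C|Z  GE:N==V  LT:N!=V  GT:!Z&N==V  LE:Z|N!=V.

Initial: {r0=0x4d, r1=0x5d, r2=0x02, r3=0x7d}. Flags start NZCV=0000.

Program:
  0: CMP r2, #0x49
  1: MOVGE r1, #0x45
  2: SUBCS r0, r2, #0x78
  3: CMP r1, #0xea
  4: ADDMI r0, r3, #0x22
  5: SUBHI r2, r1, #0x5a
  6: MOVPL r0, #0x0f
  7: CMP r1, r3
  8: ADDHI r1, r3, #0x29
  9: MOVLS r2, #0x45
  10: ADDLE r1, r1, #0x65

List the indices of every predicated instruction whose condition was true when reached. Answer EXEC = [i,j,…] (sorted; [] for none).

0: ✓ CMP  NZCV=1000
1: · MOVGE
2: · SUBCS
3: ✓ CMP  NZCV=0000
4: · ADDMI
5: · SUBHI
6: ✓ MOVPL  r0←0x0f
7: ✓ CMP  NZCV=1000
8: · ADDHI
9: ✓ MOVLS  r2←0x45
10: ✓ ADDLE  r1←0xc2

EXEC = [6,9,10]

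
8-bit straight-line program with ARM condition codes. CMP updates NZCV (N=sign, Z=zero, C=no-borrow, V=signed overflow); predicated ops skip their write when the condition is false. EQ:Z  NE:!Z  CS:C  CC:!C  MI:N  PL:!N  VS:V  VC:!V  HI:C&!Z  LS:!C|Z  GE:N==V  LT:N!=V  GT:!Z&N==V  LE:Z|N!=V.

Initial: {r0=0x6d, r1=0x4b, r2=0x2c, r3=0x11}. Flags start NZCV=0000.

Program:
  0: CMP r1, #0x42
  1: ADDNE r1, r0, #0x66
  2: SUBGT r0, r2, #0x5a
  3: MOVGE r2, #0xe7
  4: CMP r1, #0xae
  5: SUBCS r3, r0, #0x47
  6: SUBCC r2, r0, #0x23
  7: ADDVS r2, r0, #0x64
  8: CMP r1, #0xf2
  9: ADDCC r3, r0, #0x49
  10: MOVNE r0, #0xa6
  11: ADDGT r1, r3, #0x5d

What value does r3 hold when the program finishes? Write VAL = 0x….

0: ✓ CMP  NZCV=0010
1: ✓ ADDNE  r1←0xd3
2: ✓ SUBGT  r0←0xd2
3: ✓ MOVGE  r2←0xe7
4: ✓ CMP  NZCV=0010
5: ✓ SUBCS  r3←0x8b
6: · SUBCC
7: · ADDVS
8: ✓ CMP  NZCV=1000
9: ✓ ADDCC  r3←0x1b
10: ✓ MOVNE  r0←0xa6
11: · ADDGT

VAL = 0x1b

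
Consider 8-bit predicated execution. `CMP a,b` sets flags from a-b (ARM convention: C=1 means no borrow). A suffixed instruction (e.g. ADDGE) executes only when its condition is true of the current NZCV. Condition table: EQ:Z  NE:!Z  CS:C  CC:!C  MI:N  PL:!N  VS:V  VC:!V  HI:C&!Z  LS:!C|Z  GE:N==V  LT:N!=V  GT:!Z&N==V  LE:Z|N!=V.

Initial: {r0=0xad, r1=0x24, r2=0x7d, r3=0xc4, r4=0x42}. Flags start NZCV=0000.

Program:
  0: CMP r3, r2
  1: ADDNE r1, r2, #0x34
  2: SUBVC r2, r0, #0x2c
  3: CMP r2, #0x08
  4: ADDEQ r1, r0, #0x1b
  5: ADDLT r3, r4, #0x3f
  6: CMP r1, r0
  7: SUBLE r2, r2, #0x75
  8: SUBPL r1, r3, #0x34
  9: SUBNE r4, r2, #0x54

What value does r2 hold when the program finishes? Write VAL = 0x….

VAL = 0x7d

[0] flags=0011 → (cmp)
[1] flags=0011 NE?T → r1=0xb1
[2] flags=0011 VC?F → skip
[3] flags=0010 → (cmp)
[4] flags=0010 EQ?F → skip
[5] flags=0010 LT?F → skip
[6] flags=0010 → (cmp)
[7] flags=0010 LE?F → skip
[8] flags=0010 PL?T → r1=0x90
[9] flags=0010 NE?T → r4=0x29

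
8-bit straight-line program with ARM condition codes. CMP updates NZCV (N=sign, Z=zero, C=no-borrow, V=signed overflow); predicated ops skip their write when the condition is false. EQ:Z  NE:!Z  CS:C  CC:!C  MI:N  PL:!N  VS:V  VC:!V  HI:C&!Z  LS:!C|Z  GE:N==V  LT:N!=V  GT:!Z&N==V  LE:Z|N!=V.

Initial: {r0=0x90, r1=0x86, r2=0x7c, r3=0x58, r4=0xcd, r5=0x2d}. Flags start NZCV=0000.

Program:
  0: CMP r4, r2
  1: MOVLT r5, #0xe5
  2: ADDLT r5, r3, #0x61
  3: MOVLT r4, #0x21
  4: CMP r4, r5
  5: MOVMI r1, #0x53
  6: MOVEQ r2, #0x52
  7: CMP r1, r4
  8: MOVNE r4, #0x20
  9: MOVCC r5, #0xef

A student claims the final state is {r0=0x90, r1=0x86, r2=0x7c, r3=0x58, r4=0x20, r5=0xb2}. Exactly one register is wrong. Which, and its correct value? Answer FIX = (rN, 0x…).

FIX = (r5, 0xb9)

[0] flags=0011 → (cmp)
[1] flags=0011 LT?T → r5=0xe5
[2] flags=0011 LT?T → r5=0xb9
[3] flags=0011 LT?T → r4=0x21
[4] flags=0000 → (cmp)
[5] flags=0000 MI?F → skip
[6] flags=0000 EQ?F → skip
[7] flags=0011 → (cmp)
[8] flags=0011 NE?T → r4=0x20
[9] flags=0011 CC?F → skip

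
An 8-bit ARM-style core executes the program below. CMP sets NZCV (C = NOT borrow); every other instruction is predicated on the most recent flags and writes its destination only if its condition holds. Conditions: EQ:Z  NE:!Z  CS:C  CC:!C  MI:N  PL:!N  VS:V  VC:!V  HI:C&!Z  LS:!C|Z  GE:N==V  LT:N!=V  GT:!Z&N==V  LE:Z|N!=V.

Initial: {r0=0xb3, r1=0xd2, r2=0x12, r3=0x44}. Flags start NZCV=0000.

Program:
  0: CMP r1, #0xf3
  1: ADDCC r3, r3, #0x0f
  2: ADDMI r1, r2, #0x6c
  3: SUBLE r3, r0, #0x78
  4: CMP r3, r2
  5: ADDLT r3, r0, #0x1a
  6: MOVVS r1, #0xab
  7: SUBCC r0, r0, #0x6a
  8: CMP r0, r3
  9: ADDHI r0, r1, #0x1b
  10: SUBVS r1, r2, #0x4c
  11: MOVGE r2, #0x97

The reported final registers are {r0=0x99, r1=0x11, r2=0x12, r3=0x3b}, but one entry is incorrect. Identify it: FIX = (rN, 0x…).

FIX = (r1, 0xc6)

0: ✓ CMP  NZCV=1000
1: ✓ ADDCC  r3←0x53
2: ✓ ADDMI  r1←0x7e
3: ✓ SUBLE  r3←0x3b
4: ✓ CMP  NZCV=0010
5: · ADDLT
6: · MOVVS
7: · SUBCC
8: ✓ CMP  NZCV=0011
9: ✓ ADDHI  r0←0x99
10: ✓ SUBVS  r1←0xc6
11: · MOVGE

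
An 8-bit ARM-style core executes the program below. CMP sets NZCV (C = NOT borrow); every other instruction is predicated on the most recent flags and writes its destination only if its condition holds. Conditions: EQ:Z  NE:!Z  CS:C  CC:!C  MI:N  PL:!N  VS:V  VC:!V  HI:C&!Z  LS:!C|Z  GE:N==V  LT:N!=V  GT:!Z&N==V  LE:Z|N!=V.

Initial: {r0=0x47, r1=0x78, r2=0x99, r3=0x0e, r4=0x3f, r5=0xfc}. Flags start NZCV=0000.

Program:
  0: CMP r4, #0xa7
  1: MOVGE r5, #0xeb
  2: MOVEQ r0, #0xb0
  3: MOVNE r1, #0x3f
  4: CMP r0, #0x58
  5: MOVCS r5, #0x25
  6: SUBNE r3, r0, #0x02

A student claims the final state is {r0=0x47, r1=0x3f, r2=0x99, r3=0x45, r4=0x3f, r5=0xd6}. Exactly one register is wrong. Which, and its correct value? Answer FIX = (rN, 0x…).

FIX = (r5, 0xeb)

[0] flags=1001 → (cmp)
[1] flags=1001 GE?T → r5=0xeb
[2] flags=1001 EQ?F → skip
[3] flags=1001 NE?T → r1=0x3f
[4] flags=1000 → (cmp)
[5] flags=1000 CS?F → skip
[6] flags=1000 NE?T → r3=0x45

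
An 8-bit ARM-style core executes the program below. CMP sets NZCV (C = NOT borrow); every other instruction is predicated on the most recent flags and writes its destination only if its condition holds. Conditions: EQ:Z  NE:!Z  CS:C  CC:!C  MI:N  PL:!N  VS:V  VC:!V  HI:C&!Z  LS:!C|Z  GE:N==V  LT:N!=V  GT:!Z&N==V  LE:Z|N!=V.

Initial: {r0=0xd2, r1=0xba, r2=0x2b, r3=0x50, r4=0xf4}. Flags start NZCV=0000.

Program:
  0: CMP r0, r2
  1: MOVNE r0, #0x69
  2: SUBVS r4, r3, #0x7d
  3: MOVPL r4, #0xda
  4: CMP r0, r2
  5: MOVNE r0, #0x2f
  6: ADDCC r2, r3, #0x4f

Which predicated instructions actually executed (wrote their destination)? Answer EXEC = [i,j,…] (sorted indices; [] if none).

0: ✓ CMP  NZCV=1010
1: ✓ MOVNE  r0←0x69
2: · SUBVS
3: · MOVPL
4: ✓ CMP  NZCV=0010
5: ✓ MOVNE  r0←0x2f
6: · ADDCC

EXEC = [1,5]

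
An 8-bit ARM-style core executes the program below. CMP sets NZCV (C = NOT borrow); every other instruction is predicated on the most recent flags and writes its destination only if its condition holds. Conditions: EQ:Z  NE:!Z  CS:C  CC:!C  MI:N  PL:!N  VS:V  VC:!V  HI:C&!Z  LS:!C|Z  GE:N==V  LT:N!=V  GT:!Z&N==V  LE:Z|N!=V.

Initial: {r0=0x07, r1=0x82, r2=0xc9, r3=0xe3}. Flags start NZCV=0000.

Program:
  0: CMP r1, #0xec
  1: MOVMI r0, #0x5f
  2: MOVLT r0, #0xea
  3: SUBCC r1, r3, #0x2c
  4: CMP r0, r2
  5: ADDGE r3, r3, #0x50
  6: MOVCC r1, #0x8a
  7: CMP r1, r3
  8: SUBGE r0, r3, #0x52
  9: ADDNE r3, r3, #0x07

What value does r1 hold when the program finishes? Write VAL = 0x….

[0] flags=1000 → (cmp)
[1] flags=1000 MI?T → r0=0x5f
[2] flags=1000 LT?T → r0=0xea
[3] flags=1000 CC?T → r1=0xb7
[4] flags=0010 → (cmp)
[5] flags=0010 GE?T → r3=0x33
[6] flags=0010 CC?F → skip
[7] flags=1010 → (cmp)
[8] flags=1010 GE?F → skip
[9] flags=1010 NE?T → r3=0x3a

VAL = 0xb7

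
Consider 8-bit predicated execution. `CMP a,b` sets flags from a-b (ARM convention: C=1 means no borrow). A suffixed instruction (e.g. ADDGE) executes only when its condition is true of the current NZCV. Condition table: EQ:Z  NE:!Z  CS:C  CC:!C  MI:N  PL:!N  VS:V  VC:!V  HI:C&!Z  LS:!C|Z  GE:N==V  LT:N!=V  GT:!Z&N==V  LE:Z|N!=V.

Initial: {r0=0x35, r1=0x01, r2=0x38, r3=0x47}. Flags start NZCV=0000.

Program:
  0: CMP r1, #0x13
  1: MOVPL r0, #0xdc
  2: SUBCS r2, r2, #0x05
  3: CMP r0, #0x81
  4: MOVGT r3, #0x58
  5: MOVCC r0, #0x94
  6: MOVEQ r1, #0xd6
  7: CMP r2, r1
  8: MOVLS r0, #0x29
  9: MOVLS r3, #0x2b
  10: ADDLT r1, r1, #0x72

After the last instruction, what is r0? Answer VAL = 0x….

VAL = 0x94

0: ✓ CMP  NZCV=1000
1: · MOVPL
2: · SUBCS
3: ✓ CMP  NZCV=1001
4: ✓ MOVGT  r3←0x58
5: ✓ MOVCC  r0←0x94
6: · MOVEQ
7: ✓ CMP  NZCV=0010
8: · MOVLS
9: · MOVLS
10: · ADDLT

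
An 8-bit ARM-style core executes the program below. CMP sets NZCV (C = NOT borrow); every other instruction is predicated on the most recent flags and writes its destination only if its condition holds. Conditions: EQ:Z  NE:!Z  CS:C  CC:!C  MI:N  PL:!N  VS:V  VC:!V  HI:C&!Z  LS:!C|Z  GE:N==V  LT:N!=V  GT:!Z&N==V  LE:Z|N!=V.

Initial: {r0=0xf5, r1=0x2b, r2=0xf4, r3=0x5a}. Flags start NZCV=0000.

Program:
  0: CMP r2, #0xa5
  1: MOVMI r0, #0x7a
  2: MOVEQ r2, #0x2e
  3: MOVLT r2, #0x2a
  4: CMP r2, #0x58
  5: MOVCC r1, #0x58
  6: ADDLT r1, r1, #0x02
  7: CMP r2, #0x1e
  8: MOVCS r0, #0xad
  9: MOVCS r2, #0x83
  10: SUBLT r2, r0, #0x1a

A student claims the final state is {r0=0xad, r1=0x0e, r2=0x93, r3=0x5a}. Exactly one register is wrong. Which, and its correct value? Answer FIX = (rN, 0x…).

[0] flags=0010 → (cmp)
[1] flags=0010 MI?F → skip
[2] flags=0010 EQ?F → skip
[3] flags=0010 LT?F → skip
[4] flags=1010 → (cmp)
[5] flags=1010 CC?F → skip
[6] flags=1010 LT?T → r1=0x2d
[7] flags=1010 → (cmp)
[8] flags=1010 CS?T → r0=0xad
[9] flags=1010 CS?T → r2=0x83
[10] flags=1010 LT?T → r2=0x93

FIX = (r1, 0x2d)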